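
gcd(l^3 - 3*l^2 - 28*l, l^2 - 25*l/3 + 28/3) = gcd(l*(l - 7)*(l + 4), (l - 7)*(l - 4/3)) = l - 7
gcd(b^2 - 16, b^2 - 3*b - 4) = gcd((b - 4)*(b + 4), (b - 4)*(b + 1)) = b - 4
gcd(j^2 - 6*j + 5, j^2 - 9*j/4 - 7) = 1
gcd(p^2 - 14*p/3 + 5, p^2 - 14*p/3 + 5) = p^2 - 14*p/3 + 5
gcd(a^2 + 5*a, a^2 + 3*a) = a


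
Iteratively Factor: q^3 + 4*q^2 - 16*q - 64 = (q + 4)*(q^2 - 16) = (q + 4)^2*(q - 4)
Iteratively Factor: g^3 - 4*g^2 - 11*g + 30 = (g + 3)*(g^2 - 7*g + 10) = (g - 5)*(g + 3)*(g - 2)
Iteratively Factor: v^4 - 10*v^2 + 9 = (v + 1)*(v^3 - v^2 - 9*v + 9) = (v + 1)*(v + 3)*(v^2 - 4*v + 3) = (v - 3)*(v + 1)*(v + 3)*(v - 1)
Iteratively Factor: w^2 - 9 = (w + 3)*(w - 3)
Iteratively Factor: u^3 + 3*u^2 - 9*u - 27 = (u + 3)*(u^2 - 9) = (u + 3)^2*(u - 3)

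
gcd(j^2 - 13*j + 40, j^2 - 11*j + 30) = j - 5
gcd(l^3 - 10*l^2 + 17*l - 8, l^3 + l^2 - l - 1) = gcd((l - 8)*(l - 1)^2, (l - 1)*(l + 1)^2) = l - 1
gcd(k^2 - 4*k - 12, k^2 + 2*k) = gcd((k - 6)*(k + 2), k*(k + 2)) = k + 2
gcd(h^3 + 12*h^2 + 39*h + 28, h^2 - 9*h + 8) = 1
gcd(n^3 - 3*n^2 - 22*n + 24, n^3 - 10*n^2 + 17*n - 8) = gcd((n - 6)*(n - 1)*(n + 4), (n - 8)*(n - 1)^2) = n - 1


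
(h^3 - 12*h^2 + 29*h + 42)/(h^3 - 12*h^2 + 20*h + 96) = (h^2 - 6*h - 7)/(h^2 - 6*h - 16)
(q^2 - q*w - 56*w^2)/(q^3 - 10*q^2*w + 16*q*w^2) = (q + 7*w)/(q*(q - 2*w))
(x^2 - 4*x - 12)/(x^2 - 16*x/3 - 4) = 3*(x + 2)/(3*x + 2)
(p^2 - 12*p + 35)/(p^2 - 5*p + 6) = (p^2 - 12*p + 35)/(p^2 - 5*p + 6)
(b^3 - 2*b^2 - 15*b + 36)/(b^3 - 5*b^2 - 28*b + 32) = (b^2 - 6*b + 9)/(b^2 - 9*b + 8)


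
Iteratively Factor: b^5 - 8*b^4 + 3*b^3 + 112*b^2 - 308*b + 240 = (b - 5)*(b^4 - 3*b^3 - 12*b^2 + 52*b - 48) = (b - 5)*(b - 2)*(b^3 - b^2 - 14*b + 24) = (b - 5)*(b - 2)*(b + 4)*(b^2 - 5*b + 6) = (b - 5)*(b - 3)*(b - 2)*(b + 4)*(b - 2)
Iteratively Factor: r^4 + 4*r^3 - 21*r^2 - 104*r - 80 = (r - 5)*(r^3 + 9*r^2 + 24*r + 16) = (r - 5)*(r + 4)*(r^2 + 5*r + 4) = (r - 5)*(r + 1)*(r + 4)*(r + 4)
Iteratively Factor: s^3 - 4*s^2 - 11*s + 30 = (s - 2)*(s^2 - 2*s - 15) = (s - 2)*(s + 3)*(s - 5)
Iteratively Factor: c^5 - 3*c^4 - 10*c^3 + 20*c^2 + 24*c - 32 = (c - 2)*(c^4 - c^3 - 12*c^2 - 4*c + 16) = (c - 2)*(c + 2)*(c^3 - 3*c^2 - 6*c + 8) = (c - 4)*(c - 2)*(c + 2)*(c^2 + c - 2) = (c - 4)*(c - 2)*(c + 2)^2*(c - 1)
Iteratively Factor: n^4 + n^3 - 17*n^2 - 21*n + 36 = (n - 1)*(n^3 + 2*n^2 - 15*n - 36) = (n - 4)*(n - 1)*(n^2 + 6*n + 9) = (n - 4)*(n - 1)*(n + 3)*(n + 3)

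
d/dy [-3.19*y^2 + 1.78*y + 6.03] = 1.78 - 6.38*y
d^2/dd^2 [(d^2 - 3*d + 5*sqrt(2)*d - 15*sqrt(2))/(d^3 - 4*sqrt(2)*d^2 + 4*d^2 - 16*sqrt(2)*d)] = 2*(d^6 - 9*d^5 + 15*sqrt(2)*d^5 - 156*d^4 + 54*sqrt(2)*d^4 - 128*sqrt(2)*d^3 + 528*d^3 - 2160*sqrt(2)*d^2 + 4320*d^2 - 5760*sqrt(2)*d + 5760*d - 7680*sqrt(2))/(d^3*(d^6 - 12*sqrt(2)*d^5 + 12*d^5 - 144*sqrt(2)*d^4 + 144*d^4 - 704*sqrt(2)*d^3 + 1216*d^3 - 2304*sqrt(2)*d^2 + 4608*d^2 - 6144*sqrt(2)*d + 6144*d - 8192*sqrt(2)))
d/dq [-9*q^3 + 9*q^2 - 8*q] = -27*q^2 + 18*q - 8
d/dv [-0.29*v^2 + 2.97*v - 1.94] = 2.97 - 0.58*v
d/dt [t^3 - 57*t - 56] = 3*t^2 - 57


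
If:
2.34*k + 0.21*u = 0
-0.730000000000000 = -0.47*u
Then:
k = -0.14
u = 1.55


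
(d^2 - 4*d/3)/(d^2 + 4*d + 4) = d*(3*d - 4)/(3*(d^2 + 4*d + 4))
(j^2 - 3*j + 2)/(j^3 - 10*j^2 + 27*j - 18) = (j - 2)/(j^2 - 9*j + 18)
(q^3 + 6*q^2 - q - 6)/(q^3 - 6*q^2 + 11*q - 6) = (q^2 + 7*q + 6)/(q^2 - 5*q + 6)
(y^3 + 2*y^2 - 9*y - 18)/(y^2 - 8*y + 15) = (y^2 + 5*y + 6)/(y - 5)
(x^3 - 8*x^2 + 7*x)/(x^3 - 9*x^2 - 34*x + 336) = x*(x - 1)/(x^2 - 2*x - 48)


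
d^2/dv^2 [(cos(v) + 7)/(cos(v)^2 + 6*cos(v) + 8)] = (-9*(1 - cos(2*v))^2*cos(v)/4 - 11*(1 - cos(2*v))^2/2 + 839*cos(v)/2 + 9*cos(2*v) - 21*cos(3*v) + cos(5*v)/2 + 327)/((cos(v) + 2)^3*(cos(v) + 4)^3)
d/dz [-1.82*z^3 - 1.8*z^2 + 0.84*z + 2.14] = -5.46*z^2 - 3.6*z + 0.84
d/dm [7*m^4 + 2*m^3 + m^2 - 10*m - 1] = 28*m^3 + 6*m^2 + 2*m - 10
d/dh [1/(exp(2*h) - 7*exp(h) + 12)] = (7 - 2*exp(h))*exp(h)/(exp(2*h) - 7*exp(h) + 12)^2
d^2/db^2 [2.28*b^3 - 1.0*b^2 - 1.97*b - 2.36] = 13.68*b - 2.0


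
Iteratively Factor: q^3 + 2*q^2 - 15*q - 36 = (q - 4)*(q^2 + 6*q + 9) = (q - 4)*(q + 3)*(q + 3)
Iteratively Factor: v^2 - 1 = (v + 1)*(v - 1)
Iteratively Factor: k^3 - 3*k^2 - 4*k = (k - 4)*(k^2 + k) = k*(k - 4)*(k + 1)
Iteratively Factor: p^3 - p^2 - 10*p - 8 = (p - 4)*(p^2 + 3*p + 2) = (p - 4)*(p + 1)*(p + 2)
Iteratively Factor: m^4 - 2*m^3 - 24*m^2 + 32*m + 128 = (m + 2)*(m^3 - 4*m^2 - 16*m + 64) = (m - 4)*(m + 2)*(m^2 - 16) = (m - 4)*(m + 2)*(m + 4)*(m - 4)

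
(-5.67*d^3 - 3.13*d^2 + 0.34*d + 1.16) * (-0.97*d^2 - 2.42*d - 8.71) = 5.4999*d^5 + 16.7575*d^4 + 56.6305*d^3 + 25.3143*d^2 - 5.7686*d - 10.1036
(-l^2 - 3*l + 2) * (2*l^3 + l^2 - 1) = -2*l^5 - 7*l^4 + l^3 + 3*l^2 + 3*l - 2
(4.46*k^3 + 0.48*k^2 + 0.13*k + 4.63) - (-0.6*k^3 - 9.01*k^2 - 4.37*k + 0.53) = 5.06*k^3 + 9.49*k^2 + 4.5*k + 4.1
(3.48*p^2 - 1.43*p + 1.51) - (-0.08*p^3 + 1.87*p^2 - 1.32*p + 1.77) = 0.08*p^3 + 1.61*p^2 - 0.11*p - 0.26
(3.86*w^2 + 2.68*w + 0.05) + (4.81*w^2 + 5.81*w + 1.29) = 8.67*w^2 + 8.49*w + 1.34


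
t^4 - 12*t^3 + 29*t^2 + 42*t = t*(t - 7)*(t - 6)*(t + 1)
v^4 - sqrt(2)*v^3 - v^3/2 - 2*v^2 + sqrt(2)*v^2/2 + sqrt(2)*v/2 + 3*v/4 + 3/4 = (v - 1)*(v + 1/2)*(v - 3*sqrt(2)/2)*(v + sqrt(2)/2)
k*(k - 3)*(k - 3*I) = k^3 - 3*k^2 - 3*I*k^2 + 9*I*k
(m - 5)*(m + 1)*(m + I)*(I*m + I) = I*m^4 - m^3 - 3*I*m^3 + 3*m^2 - 9*I*m^2 + 9*m - 5*I*m + 5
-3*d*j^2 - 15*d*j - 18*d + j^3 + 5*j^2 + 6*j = (-3*d + j)*(j + 2)*(j + 3)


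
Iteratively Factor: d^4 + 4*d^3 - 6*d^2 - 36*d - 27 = (d + 3)*(d^3 + d^2 - 9*d - 9) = (d + 3)^2*(d^2 - 2*d - 3) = (d + 1)*(d + 3)^2*(d - 3)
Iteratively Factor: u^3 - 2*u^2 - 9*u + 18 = (u + 3)*(u^2 - 5*u + 6) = (u - 2)*(u + 3)*(u - 3)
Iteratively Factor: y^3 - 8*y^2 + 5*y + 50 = (y - 5)*(y^2 - 3*y - 10) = (y - 5)^2*(y + 2)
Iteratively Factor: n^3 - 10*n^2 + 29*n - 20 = (n - 4)*(n^2 - 6*n + 5) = (n - 4)*(n - 1)*(n - 5)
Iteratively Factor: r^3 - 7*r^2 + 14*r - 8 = (r - 2)*(r^2 - 5*r + 4) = (r - 4)*(r - 2)*(r - 1)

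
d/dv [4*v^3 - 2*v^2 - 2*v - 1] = 12*v^2 - 4*v - 2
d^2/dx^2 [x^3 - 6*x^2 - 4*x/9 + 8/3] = 6*x - 12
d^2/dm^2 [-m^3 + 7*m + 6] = -6*m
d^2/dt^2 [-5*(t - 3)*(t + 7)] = -10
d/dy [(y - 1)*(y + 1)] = 2*y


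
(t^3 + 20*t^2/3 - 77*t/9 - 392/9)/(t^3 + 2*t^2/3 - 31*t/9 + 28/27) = 3*(3*t^2 + 13*t - 56)/(9*t^2 - 15*t + 4)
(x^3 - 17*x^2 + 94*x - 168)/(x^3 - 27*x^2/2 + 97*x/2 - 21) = 2*(x - 4)/(2*x - 1)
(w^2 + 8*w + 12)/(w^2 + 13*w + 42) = (w + 2)/(w + 7)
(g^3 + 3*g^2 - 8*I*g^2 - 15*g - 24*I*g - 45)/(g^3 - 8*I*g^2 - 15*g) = (g + 3)/g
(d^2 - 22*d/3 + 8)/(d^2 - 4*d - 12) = (d - 4/3)/(d + 2)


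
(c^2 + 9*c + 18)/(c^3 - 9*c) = (c + 6)/(c*(c - 3))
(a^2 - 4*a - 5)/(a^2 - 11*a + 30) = (a + 1)/(a - 6)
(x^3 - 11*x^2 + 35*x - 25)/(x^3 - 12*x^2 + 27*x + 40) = (x^2 - 6*x + 5)/(x^2 - 7*x - 8)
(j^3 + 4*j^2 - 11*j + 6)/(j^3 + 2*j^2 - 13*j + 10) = (j^2 + 5*j - 6)/(j^2 + 3*j - 10)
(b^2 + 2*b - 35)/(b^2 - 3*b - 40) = (-b^2 - 2*b + 35)/(-b^2 + 3*b + 40)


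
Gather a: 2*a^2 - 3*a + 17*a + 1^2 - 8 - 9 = 2*a^2 + 14*a - 16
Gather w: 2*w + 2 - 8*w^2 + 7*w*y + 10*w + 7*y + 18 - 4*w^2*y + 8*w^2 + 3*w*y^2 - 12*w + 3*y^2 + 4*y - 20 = -4*w^2*y + w*(3*y^2 + 7*y) + 3*y^2 + 11*y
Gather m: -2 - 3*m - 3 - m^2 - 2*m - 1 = -m^2 - 5*m - 6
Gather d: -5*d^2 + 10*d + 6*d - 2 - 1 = -5*d^2 + 16*d - 3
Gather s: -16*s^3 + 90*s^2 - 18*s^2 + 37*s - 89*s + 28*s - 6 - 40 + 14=-16*s^3 + 72*s^2 - 24*s - 32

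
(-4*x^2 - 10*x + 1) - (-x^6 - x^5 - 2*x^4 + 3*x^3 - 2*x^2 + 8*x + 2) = x^6 + x^5 + 2*x^4 - 3*x^3 - 2*x^2 - 18*x - 1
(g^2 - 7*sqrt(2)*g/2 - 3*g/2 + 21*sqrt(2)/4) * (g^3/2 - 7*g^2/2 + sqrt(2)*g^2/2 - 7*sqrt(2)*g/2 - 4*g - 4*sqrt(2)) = g^5/2 - 17*g^4/4 - 5*sqrt(2)*g^4/4 - 9*g^3/4 + 85*sqrt(2)*g^3/8 - 25*sqrt(2)*g^2/8 + 143*g^2/4 - 15*sqrt(2)*g - 35*g/4 - 42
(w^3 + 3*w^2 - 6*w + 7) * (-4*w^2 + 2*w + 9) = -4*w^5 - 10*w^4 + 39*w^3 - 13*w^2 - 40*w + 63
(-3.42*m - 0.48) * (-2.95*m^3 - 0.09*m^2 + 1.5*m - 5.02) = 10.089*m^4 + 1.7238*m^3 - 5.0868*m^2 + 16.4484*m + 2.4096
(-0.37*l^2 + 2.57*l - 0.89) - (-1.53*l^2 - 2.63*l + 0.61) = 1.16*l^2 + 5.2*l - 1.5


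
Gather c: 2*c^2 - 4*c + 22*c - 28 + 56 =2*c^2 + 18*c + 28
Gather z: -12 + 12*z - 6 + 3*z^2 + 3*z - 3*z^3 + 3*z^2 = -3*z^3 + 6*z^2 + 15*z - 18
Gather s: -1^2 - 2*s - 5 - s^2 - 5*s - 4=-s^2 - 7*s - 10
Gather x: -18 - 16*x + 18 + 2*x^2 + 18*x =2*x^2 + 2*x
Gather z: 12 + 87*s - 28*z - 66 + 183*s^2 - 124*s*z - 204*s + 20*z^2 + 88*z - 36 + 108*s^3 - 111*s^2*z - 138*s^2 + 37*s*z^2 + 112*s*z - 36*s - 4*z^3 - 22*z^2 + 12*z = 108*s^3 + 45*s^2 - 153*s - 4*z^3 + z^2*(37*s - 2) + z*(-111*s^2 - 12*s + 72) - 90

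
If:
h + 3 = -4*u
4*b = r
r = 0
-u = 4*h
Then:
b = 0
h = 1/5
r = 0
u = -4/5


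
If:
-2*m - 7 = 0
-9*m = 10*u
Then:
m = -7/2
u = 63/20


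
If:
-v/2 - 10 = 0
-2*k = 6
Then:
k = -3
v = -20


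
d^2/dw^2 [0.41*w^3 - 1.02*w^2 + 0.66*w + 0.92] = 2.46*w - 2.04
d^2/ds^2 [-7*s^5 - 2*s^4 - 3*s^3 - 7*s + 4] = 2*s*(-70*s^2 - 12*s - 9)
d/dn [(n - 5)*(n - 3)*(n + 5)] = 3*n^2 - 6*n - 25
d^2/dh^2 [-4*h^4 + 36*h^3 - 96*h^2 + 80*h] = -48*h^2 + 216*h - 192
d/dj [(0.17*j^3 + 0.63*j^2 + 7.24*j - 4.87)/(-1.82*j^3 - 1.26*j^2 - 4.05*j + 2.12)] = (0.932399999999999*j^4 + 24.9766*j^3 - 18.9381*j^2 - 9.6012*j - 4.3747)/(3.3124*j^6 + 4.5864*j^5 + 16.3296*j^4 + 2.4892*j^3 + 11.0601*j^2 - 17.172*j + 4.4944)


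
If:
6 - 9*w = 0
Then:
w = 2/3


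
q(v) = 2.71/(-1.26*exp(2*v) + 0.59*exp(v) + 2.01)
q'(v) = 2.71*(2.52*exp(2*v) - 0.59*exp(v))/(-1.26*exp(2*v) + 0.59*exp(v) + 2.01)^2 = (6.8292*exp(v) - 1.5989)*exp(v)/(-1.26*exp(2*v) + 0.59*exp(v) + 2.01)^2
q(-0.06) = 1.87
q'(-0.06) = 2.17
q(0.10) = 2.41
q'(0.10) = 5.21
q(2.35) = -0.02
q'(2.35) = 0.04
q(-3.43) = 1.34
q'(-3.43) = -0.01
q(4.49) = -0.00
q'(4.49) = 0.00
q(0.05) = 2.19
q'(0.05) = 3.83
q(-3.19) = 1.33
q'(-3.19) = -0.01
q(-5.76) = 1.35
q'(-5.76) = -0.00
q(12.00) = 0.00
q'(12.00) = 0.00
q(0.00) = 2.02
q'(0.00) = 2.91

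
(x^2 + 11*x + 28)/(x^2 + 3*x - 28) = (x + 4)/(x - 4)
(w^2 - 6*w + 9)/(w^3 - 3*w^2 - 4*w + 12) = (w - 3)/(w^2 - 4)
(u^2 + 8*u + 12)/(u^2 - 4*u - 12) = (u + 6)/(u - 6)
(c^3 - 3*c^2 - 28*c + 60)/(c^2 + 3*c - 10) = c - 6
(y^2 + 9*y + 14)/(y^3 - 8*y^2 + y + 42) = (y + 7)/(y^2 - 10*y + 21)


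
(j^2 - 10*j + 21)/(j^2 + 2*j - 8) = (j^2 - 10*j + 21)/(j^2 + 2*j - 8)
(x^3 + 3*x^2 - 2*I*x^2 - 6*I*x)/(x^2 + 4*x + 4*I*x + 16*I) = x*(x^2 + x*(3 - 2*I) - 6*I)/(x^2 + 4*x*(1 + I) + 16*I)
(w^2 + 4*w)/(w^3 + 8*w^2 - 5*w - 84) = w/(w^2 + 4*w - 21)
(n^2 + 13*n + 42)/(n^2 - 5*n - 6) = (n^2 + 13*n + 42)/(n^2 - 5*n - 6)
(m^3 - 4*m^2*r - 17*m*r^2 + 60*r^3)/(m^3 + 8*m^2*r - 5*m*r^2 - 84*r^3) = (m - 5*r)/(m + 7*r)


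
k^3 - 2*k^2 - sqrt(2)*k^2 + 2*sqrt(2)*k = k*(k - 2)*(k - sqrt(2))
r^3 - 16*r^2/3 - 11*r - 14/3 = (r - 7)*(r + 2/3)*(r + 1)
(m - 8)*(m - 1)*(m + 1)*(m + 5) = m^4 - 3*m^3 - 41*m^2 + 3*m + 40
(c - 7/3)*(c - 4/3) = c^2 - 11*c/3 + 28/9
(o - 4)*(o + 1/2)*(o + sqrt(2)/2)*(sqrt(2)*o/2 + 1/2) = sqrt(2)*o^4/2 - 7*sqrt(2)*o^3/4 + o^3 - 7*o^2/2 - 3*sqrt(2)*o^2/4 - 2*o - 7*sqrt(2)*o/8 - sqrt(2)/2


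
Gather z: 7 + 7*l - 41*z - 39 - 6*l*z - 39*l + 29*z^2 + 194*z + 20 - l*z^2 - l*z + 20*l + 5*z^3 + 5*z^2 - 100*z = -12*l + 5*z^3 + z^2*(34 - l) + z*(53 - 7*l) - 12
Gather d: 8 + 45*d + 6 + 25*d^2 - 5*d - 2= 25*d^2 + 40*d + 12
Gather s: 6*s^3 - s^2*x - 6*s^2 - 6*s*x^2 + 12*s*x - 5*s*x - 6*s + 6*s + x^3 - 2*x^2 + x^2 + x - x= 6*s^3 + s^2*(-x - 6) + s*(-6*x^2 + 7*x) + x^3 - x^2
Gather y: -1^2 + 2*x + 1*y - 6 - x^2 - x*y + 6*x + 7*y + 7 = -x^2 + 8*x + y*(8 - x)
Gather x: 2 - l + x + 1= -l + x + 3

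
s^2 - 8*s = s*(s - 8)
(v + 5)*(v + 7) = v^2 + 12*v + 35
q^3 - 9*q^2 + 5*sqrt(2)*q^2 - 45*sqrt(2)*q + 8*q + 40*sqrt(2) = (q - 8)*(q - 1)*(q + 5*sqrt(2))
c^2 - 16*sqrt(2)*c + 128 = (c - 8*sqrt(2))^2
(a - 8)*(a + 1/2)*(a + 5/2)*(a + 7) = a^4 + 2*a^3 - 231*a^2/4 - 677*a/4 - 70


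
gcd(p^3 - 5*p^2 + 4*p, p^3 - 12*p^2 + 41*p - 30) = p - 1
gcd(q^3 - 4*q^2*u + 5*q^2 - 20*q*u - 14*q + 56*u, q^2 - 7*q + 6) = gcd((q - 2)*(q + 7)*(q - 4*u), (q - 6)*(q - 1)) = 1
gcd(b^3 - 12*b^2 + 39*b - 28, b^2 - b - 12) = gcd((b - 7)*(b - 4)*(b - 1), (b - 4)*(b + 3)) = b - 4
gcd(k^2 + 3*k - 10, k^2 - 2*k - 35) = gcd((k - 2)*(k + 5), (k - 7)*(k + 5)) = k + 5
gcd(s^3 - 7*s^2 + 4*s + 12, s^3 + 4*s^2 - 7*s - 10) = s^2 - s - 2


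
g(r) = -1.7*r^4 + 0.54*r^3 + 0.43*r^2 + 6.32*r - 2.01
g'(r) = -6.8*r^3 + 1.62*r^2 + 0.86*r + 6.32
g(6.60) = -3012.02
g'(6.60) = -1872.41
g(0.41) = 0.64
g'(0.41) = 6.48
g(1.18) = 3.64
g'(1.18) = -1.58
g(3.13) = -124.62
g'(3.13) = -183.63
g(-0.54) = -5.53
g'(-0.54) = 7.40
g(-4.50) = -768.06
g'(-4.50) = 654.90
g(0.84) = 3.08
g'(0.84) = 4.16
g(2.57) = -47.92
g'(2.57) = -96.20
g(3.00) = -102.30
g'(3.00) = -160.12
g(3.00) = -102.30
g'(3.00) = -160.12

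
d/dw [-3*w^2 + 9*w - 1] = 9 - 6*w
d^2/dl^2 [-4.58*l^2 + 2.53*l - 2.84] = -9.16000000000000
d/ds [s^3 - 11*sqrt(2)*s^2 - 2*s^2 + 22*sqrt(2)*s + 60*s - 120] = 3*s^2 - 22*sqrt(2)*s - 4*s + 22*sqrt(2) + 60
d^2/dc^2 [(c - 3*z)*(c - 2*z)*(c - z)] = 6*c - 12*z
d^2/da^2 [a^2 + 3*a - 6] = 2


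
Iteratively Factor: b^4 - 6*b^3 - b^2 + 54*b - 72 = (b - 3)*(b^3 - 3*b^2 - 10*b + 24) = (b - 4)*(b - 3)*(b^2 + b - 6) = (b - 4)*(b - 3)*(b - 2)*(b + 3)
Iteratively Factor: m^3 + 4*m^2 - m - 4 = (m + 1)*(m^2 + 3*m - 4) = (m + 1)*(m + 4)*(m - 1)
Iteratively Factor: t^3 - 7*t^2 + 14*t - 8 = (t - 1)*(t^2 - 6*t + 8) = (t - 2)*(t - 1)*(t - 4)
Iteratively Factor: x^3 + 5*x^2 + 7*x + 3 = (x + 1)*(x^2 + 4*x + 3) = (x + 1)*(x + 3)*(x + 1)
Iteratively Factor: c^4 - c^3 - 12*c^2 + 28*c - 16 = (c + 4)*(c^3 - 5*c^2 + 8*c - 4) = (c - 2)*(c + 4)*(c^2 - 3*c + 2) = (c - 2)*(c - 1)*(c + 4)*(c - 2)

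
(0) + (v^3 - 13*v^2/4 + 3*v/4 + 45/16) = v^3 - 13*v^2/4 + 3*v/4 + 45/16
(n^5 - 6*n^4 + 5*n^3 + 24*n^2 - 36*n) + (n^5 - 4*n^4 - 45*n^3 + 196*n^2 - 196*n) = 2*n^5 - 10*n^4 - 40*n^3 + 220*n^2 - 232*n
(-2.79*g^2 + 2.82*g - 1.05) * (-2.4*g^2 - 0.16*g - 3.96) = 6.696*g^4 - 6.3216*g^3 + 13.1172*g^2 - 10.9992*g + 4.158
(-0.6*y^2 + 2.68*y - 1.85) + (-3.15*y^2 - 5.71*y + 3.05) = -3.75*y^2 - 3.03*y + 1.2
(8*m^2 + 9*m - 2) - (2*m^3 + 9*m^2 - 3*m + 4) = -2*m^3 - m^2 + 12*m - 6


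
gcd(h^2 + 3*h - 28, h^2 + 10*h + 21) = h + 7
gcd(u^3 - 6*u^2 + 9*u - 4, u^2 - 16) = u - 4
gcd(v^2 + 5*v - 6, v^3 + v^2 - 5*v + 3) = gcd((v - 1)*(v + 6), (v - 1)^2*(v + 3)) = v - 1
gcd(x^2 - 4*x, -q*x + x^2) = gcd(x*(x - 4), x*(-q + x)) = x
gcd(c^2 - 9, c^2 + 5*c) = 1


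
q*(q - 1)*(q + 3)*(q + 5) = q^4 + 7*q^3 + 7*q^2 - 15*q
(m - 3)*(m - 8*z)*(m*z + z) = m^3*z - 8*m^2*z^2 - 2*m^2*z + 16*m*z^2 - 3*m*z + 24*z^2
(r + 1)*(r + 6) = r^2 + 7*r + 6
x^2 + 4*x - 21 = (x - 3)*(x + 7)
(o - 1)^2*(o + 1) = o^3 - o^2 - o + 1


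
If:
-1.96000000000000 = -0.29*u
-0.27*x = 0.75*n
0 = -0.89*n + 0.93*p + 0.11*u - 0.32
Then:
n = -0.36*x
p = -0.344516129032258*x - 0.455320726733408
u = 6.76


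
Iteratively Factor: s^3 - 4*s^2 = (s)*(s^2 - 4*s) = s^2*(s - 4)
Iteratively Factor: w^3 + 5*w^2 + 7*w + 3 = (w + 1)*(w^2 + 4*w + 3) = (w + 1)*(w + 3)*(w + 1)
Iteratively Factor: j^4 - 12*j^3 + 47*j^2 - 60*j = (j - 3)*(j^3 - 9*j^2 + 20*j) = (j - 5)*(j - 3)*(j^2 - 4*j) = j*(j - 5)*(j - 3)*(j - 4)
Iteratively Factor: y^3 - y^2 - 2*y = (y)*(y^2 - y - 2) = y*(y - 2)*(y + 1)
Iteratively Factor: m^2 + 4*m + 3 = (m + 1)*(m + 3)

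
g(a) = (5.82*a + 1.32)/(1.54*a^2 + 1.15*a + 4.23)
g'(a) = (-3.08*a - 1.15)*(5.82*a + 1.32)/(1.54*a^2 + 1.15*a + 4.23)^2 + 5.82/(1.54*a^2 + 1.15*a + 4.23) = (-8.9628*a^2 - 4.0656*a + 23.1006)/(2.3716*a^4 + 3.542*a^3 + 14.3509*a^2 + 9.729*a + 17.8929)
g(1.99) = 1.02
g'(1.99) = -0.13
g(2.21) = 0.99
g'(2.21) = -0.15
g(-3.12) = -1.08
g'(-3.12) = -0.21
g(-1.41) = -1.21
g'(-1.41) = 0.34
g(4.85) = 0.64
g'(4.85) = -0.10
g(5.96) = 0.55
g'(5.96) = -0.07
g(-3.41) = -1.02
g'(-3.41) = -0.20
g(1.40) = 1.07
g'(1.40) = -0.00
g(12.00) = 0.30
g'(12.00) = -0.02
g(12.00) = 0.30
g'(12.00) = -0.02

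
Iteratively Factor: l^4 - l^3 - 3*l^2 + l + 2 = (l + 1)*(l^3 - 2*l^2 - l + 2) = (l - 2)*(l + 1)*(l^2 - 1) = (l - 2)*(l + 1)^2*(l - 1)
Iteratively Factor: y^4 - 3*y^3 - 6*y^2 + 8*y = (y - 1)*(y^3 - 2*y^2 - 8*y) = (y - 1)*(y + 2)*(y^2 - 4*y) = (y - 4)*(y - 1)*(y + 2)*(y)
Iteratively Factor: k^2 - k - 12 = (k - 4)*(k + 3)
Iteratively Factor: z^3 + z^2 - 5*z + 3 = (z - 1)*(z^2 + 2*z - 3) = (z - 1)*(z + 3)*(z - 1)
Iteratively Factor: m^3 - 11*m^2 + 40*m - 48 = (m - 4)*(m^2 - 7*m + 12) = (m - 4)^2*(m - 3)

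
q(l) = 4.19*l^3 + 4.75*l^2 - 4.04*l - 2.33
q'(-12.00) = 1692.04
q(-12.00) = -6510.17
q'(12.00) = 1920.04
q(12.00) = 7873.51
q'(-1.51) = 10.28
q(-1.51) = 0.17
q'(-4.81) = 241.09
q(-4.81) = -339.28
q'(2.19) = 77.05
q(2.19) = 55.61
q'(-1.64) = 14.19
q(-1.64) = -1.41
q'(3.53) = 186.13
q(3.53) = 226.90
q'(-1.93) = 24.45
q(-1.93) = -6.96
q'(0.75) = 10.16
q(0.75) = -0.92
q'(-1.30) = 4.85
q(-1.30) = 1.74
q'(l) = 12.57*l^2 + 9.5*l - 4.04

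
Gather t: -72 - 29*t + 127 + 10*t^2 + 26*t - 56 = 10*t^2 - 3*t - 1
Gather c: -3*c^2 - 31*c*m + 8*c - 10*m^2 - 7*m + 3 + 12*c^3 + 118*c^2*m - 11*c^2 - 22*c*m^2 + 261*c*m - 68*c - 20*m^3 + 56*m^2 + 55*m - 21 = 12*c^3 + c^2*(118*m - 14) + c*(-22*m^2 + 230*m - 60) - 20*m^3 + 46*m^2 + 48*m - 18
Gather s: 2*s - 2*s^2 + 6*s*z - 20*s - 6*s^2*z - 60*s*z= s^2*(-6*z - 2) + s*(-54*z - 18)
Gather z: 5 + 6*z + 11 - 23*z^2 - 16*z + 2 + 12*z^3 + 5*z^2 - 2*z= 12*z^3 - 18*z^2 - 12*z + 18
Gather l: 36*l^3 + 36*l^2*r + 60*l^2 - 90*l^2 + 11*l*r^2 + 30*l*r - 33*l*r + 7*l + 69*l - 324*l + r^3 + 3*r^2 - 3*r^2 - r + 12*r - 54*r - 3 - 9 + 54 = 36*l^3 + l^2*(36*r - 30) + l*(11*r^2 - 3*r - 248) + r^3 - 43*r + 42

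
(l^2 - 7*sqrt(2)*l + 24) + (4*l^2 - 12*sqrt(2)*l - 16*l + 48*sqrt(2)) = 5*l^2 - 19*sqrt(2)*l - 16*l + 24 + 48*sqrt(2)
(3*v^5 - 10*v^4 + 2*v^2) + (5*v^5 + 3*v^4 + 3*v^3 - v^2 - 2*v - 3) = 8*v^5 - 7*v^4 + 3*v^3 + v^2 - 2*v - 3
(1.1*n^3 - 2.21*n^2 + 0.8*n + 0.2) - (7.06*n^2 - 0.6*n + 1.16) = 1.1*n^3 - 9.27*n^2 + 1.4*n - 0.96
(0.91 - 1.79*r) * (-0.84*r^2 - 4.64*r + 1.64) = 1.5036*r^3 + 7.5412*r^2 - 7.158*r + 1.4924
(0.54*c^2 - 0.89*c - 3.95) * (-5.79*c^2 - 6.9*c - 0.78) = -3.1266*c^4 + 1.4271*c^3 + 28.5903*c^2 + 27.9492*c + 3.081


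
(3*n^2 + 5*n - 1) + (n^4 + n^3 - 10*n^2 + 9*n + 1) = n^4 + n^3 - 7*n^2 + 14*n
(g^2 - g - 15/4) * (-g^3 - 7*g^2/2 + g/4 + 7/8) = -g^5 - 5*g^4/2 + 15*g^3/2 + 55*g^2/4 - 29*g/16 - 105/32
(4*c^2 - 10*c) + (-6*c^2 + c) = -2*c^2 - 9*c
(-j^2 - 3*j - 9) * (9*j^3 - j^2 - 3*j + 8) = -9*j^5 - 26*j^4 - 75*j^3 + 10*j^2 + 3*j - 72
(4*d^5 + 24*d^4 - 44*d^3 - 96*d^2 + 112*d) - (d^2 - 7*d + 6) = 4*d^5 + 24*d^4 - 44*d^3 - 97*d^2 + 119*d - 6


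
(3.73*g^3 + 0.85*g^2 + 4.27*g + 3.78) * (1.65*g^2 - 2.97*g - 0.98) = 6.1545*g^5 - 9.6756*g^4 + 0.865599999999999*g^3 - 7.2779*g^2 - 15.4112*g - 3.7044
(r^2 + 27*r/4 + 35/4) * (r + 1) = r^3 + 31*r^2/4 + 31*r/2 + 35/4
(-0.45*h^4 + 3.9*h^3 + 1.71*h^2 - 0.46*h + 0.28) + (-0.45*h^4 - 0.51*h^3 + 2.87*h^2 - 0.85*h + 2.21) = -0.9*h^4 + 3.39*h^3 + 4.58*h^2 - 1.31*h + 2.49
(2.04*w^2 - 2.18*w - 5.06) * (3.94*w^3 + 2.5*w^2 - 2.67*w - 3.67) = 8.0376*w^5 - 3.4892*w^4 - 30.8332*w^3 - 14.3162*w^2 + 21.5108*w + 18.5702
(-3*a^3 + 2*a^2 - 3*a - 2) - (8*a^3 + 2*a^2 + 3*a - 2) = -11*a^3 - 6*a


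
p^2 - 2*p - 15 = (p - 5)*(p + 3)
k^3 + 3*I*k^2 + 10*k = k*(k - 2*I)*(k + 5*I)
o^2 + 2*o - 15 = (o - 3)*(o + 5)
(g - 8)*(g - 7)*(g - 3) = g^3 - 18*g^2 + 101*g - 168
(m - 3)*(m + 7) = m^2 + 4*m - 21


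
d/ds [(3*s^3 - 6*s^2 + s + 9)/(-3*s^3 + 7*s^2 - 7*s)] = (3*s^4 - 36*s^3 + 116*s^2 - 126*s + 63)/(s^2*(9*s^4 - 42*s^3 + 91*s^2 - 98*s + 49))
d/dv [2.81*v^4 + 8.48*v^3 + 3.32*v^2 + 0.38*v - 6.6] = 11.24*v^3 + 25.44*v^2 + 6.64*v + 0.38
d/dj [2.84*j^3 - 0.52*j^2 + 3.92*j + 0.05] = 8.52*j^2 - 1.04*j + 3.92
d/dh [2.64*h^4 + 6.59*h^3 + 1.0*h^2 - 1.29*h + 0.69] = 10.56*h^3 + 19.77*h^2 + 2.0*h - 1.29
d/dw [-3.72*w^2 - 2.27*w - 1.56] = -7.44*w - 2.27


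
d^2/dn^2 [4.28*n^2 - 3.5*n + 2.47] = 8.56000000000000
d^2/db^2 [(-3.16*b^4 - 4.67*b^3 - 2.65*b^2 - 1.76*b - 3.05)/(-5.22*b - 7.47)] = (516.629664*b^4 + 2226.00636*b^3 + 3208.565196*b^2 + 1563.541218*b + 324.703242)/(142.236648*b^3 + 610.636644*b^2 + 873.842094*b + 416.832723)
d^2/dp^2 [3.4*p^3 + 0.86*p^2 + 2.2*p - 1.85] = 20.4*p + 1.72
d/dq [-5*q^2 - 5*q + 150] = -10*q - 5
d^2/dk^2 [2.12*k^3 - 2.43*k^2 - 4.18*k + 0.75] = 12.72*k - 4.86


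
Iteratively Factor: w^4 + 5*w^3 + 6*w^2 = (w + 2)*(w^3 + 3*w^2) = w*(w + 2)*(w^2 + 3*w) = w*(w + 2)*(w + 3)*(w)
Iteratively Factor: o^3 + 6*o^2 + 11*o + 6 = (o + 2)*(o^2 + 4*o + 3) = (o + 1)*(o + 2)*(o + 3)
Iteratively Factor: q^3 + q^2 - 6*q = (q + 3)*(q^2 - 2*q) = q*(q + 3)*(q - 2)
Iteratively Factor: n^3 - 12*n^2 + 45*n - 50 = (n - 5)*(n^2 - 7*n + 10) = (n - 5)*(n - 2)*(n - 5)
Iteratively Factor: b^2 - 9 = (b + 3)*(b - 3)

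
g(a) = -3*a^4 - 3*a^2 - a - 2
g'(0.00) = -1.00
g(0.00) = -2.00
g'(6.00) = -2629.00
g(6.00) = -4004.00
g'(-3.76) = 659.45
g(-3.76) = -640.27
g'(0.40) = -4.17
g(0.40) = -2.96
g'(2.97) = -333.20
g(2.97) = -264.86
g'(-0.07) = -0.58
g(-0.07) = -1.94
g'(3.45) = -514.46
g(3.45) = -466.17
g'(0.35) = -3.61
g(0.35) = -2.76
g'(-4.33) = 999.17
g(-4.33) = -1108.48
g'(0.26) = -2.77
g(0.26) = -2.48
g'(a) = -12*a^3 - 6*a - 1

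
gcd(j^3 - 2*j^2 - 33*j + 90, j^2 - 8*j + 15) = j^2 - 8*j + 15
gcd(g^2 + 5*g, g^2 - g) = g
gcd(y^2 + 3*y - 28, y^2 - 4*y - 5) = 1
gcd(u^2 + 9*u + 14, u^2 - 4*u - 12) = u + 2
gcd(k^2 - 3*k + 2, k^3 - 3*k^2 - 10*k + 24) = k - 2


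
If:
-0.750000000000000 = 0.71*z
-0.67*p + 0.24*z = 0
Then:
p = -0.38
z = -1.06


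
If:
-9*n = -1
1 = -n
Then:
No Solution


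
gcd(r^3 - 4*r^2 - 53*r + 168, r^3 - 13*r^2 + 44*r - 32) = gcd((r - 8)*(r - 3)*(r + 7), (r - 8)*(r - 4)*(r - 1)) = r - 8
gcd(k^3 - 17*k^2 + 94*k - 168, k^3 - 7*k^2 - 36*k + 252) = k^2 - 13*k + 42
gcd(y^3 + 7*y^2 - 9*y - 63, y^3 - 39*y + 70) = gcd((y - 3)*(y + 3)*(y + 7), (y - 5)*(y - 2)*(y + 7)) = y + 7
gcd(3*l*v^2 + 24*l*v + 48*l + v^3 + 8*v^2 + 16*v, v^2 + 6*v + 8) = v + 4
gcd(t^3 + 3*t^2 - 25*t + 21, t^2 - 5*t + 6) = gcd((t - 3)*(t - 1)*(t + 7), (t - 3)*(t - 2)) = t - 3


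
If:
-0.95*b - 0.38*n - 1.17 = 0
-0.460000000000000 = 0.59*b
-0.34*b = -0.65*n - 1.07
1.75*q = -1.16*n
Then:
No Solution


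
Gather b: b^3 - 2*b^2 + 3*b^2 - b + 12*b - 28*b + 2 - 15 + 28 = b^3 + b^2 - 17*b + 15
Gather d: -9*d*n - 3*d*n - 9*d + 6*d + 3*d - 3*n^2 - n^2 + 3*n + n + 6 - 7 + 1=-12*d*n - 4*n^2 + 4*n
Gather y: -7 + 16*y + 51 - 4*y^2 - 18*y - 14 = -4*y^2 - 2*y + 30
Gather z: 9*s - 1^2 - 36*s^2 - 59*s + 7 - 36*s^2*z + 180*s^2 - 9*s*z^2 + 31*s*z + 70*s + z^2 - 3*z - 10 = 144*s^2 + 20*s + z^2*(1 - 9*s) + z*(-36*s^2 + 31*s - 3) - 4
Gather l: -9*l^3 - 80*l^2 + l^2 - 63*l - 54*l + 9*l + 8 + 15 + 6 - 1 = -9*l^3 - 79*l^2 - 108*l + 28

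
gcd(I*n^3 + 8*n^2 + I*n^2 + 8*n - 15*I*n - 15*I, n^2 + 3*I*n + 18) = n - 3*I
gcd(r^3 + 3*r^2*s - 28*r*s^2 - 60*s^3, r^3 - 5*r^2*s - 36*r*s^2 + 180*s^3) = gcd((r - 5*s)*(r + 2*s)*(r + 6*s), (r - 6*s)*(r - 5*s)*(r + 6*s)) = r^2 + r*s - 30*s^2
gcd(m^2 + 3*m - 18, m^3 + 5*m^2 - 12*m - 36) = m^2 + 3*m - 18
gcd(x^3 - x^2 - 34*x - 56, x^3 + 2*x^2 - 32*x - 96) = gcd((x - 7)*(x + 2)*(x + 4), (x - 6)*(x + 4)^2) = x + 4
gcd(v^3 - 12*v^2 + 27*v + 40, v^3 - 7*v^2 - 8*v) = v^2 - 7*v - 8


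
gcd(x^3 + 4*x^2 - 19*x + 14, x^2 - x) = x - 1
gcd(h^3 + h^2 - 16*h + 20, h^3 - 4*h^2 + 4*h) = h^2 - 4*h + 4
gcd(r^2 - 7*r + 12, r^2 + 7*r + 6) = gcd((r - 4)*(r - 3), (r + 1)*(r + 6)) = 1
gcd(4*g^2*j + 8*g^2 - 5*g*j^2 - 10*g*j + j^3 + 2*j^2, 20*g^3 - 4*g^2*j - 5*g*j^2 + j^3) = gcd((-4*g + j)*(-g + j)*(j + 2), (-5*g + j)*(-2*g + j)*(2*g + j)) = 1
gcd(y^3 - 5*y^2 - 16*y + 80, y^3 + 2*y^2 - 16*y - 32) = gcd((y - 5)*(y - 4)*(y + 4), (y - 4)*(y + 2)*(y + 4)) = y^2 - 16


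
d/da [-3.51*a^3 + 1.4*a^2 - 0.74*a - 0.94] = -10.53*a^2 + 2.8*a - 0.74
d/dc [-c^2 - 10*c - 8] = -2*c - 10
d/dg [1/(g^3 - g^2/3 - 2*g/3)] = 3*(-9*g^2 + 2*g + 2)/(g^2*(-3*g^2 + g + 2)^2)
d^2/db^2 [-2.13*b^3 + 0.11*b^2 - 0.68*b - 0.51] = 0.22 - 12.78*b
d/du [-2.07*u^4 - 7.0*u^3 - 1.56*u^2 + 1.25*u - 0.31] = -8.28*u^3 - 21.0*u^2 - 3.12*u + 1.25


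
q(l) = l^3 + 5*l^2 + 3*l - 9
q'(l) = 3*l^2 + 10*l + 3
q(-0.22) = -9.43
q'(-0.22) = 0.95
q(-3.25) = -0.27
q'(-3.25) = 2.19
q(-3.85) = -3.50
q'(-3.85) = 8.97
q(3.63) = 115.61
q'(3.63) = 78.83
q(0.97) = -0.47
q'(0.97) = 15.52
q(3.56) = 110.17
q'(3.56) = 76.62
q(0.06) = -8.80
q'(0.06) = 3.61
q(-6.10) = -68.23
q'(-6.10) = 53.63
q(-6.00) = -63.00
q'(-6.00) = 51.00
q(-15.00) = -2304.00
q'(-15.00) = 528.00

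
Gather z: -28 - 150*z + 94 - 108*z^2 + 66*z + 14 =-108*z^2 - 84*z + 80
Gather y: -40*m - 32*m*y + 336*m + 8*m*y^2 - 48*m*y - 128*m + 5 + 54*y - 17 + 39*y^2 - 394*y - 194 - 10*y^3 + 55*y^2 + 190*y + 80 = 168*m - 10*y^3 + y^2*(8*m + 94) + y*(-80*m - 150) - 126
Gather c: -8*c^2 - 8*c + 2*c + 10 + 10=-8*c^2 - 6*c + 20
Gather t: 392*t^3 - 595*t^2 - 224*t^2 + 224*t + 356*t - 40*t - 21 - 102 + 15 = 392*t^3 - 819*t^2 + 540*t - 108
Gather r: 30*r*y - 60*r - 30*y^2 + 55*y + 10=r*(30*y - 60) - 30*y^2 + 55*y + 10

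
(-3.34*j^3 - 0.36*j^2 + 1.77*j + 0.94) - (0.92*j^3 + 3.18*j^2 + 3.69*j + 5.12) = -4.26*j^3 - 3.54*j^2 - 1.92*j - 4.18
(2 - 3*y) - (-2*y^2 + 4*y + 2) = 2*y^2 - 7*y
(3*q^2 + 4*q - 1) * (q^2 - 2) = 3*q^4 + 4*q^3 - 7*q^2 - 8*q + 2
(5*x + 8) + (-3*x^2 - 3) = -3*x^2 + 5*x + 5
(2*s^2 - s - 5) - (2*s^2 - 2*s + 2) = s - 7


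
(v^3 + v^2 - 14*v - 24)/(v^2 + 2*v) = v - 1 - 12/v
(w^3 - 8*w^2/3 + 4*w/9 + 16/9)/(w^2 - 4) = (9*w^2 - 6*w - 8)/(9*(w + 2))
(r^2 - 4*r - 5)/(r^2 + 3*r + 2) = (r - 5)/(r + 2)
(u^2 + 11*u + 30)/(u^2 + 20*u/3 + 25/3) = 3*(u + 6)/(3*u + 5)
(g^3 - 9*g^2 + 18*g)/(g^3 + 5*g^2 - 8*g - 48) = g*(g - 6)/(g^2 + 8*g + 16)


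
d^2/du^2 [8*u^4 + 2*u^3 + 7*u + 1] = 12*u*(8*u + 1)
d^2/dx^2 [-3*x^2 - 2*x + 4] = -6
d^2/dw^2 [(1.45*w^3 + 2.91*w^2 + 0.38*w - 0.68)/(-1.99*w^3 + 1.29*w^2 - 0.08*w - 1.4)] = (1.4210854715202e-14*w^7 - 30.492372*w^6 - 7.64398799999998*w^5 + 89.423436*w^4 + 78.571284*w^3 - 12.363936*w^2 - 32.957616*w - 8.857216)/(7.880599*w^9 - 15.325587*w^8 + 10.885101*w^7 + 13.253523*w^6 - 21.126048*w^5 + 8.301732*w^4 + 10.834832*w^3 - 7.55832*w^2 + 0.4704*w + 2.744)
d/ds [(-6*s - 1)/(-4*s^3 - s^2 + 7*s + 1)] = (24*s^3 + 6*s^2 - 42*s - (6*s + 1)*(12*s^2 + 2*s - 7) - 6)/(4*s^3 + s^2 - 7*s - 1)^2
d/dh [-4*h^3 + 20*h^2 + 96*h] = -12*h^2 + 40*h + 96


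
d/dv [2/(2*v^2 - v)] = 2*(1 - 4*v)/(v^2*(2*v - 1)^2)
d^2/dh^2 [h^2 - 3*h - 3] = 2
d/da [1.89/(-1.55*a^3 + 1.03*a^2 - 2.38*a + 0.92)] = (8.7885*a^2 - 3.8934*a + 4.4982)/(1.55*a^3 - 1.03*a^2 + 2.38*a - 0.92)^2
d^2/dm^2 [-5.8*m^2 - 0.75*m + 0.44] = -11.6000000000000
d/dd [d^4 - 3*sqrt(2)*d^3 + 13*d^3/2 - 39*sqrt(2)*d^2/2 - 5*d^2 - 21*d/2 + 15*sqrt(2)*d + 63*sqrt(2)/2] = 4*d^3 - 9*sqrt(2)*d^2 + 39*d^2/2 - 39*sqrt(2)*d - 10*d - 21/2 + 15*sqrt(2)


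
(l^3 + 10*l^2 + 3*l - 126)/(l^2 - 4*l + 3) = (l^2 + 13*l + 42)/(l - 1)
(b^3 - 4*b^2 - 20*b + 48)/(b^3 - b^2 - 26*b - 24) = (b - 2)/(b + 1)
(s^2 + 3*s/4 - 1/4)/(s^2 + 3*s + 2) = (s - 1/4)/(s + 2)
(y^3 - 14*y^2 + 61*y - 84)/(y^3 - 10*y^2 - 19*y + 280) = (y^2 - 7*y + 12)/(y^2 - 3*y - 40)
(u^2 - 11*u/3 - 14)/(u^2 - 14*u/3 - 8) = (3*u + 7)/(3*u + 4)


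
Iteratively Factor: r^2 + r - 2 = (r - 1)*(r + 2)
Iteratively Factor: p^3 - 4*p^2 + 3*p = (p)*(p^2 - 4*p + 3) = p*(p - 1)*(p - 3)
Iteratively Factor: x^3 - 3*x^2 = (x)*(x^2 - 3*x) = x*(x - 3)*(x)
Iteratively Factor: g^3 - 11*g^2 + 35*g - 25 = (g - 5)*(g^2 - 6*g + 5) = (g - 5)*(g - 1)*(g - 5)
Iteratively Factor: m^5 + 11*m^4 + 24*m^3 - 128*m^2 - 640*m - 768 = (m + 4)*(m^4 + 7*m^3 - 4*m^2 - 112*m - 192) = (m - 4)*(m + 4)*(m^3 + 11*m^2 + 40*m + 48) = (m - 4)*(m + 3)*(m + 4)*(m^2 + 8*m + 16) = (m - 4)*(m + 3)*(m + 4)^2*(m + 4)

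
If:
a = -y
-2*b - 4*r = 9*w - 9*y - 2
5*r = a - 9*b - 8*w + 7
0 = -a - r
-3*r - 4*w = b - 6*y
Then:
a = -63/61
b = -47/61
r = 63/61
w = 59/61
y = 63/61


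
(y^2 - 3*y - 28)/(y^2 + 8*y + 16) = (y - 7)/(y + 4)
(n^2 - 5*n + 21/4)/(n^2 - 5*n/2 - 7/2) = (n - 3/2)/(n + 1)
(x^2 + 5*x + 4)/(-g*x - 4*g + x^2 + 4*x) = (x + 1)/(-g + x)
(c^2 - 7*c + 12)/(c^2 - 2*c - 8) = (c - 3)/(c + 2)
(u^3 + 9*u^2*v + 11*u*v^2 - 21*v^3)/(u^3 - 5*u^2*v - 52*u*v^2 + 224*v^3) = (u^2 + 2*u*v - 3*v^2)/(u^2 - 12*u*v + 32*v^2)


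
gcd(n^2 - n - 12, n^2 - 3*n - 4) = n - 4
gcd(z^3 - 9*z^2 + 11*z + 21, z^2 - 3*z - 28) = z - 7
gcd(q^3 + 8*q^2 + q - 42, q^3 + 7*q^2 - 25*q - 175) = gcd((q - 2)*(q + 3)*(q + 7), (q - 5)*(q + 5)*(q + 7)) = q + 7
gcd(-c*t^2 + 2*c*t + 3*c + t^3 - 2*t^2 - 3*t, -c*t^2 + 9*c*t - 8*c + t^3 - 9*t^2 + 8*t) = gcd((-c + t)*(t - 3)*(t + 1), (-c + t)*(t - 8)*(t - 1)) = -c + t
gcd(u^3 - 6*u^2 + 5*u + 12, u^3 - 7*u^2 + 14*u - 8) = u - 4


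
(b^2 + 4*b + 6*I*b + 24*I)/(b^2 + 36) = (b + 4)/(b - 6*I)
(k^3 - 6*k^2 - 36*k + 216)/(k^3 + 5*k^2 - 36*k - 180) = (k - 6)/(k + 5)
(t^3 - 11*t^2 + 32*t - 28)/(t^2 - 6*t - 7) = (t^2 - 4*t + 4)/(t + 1)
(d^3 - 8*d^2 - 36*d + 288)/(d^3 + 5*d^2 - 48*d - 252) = (d^2 - 14*d + 48)/(d^2 - d - 42)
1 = 1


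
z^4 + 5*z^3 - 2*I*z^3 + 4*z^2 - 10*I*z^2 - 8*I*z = z*(z + 1)*(z + 4)*(z - 2*I)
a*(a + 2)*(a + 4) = a^3 + 6*a^2 + 8*a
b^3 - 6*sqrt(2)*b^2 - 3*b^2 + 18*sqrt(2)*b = b*(b - 3)*(b - 6*sqrt(2))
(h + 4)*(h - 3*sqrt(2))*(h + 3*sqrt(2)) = h^3 + 4*h^2 - 18*h - 72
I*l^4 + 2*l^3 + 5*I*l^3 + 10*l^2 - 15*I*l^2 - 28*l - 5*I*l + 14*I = (l - 2)*(l + 7)*(l - I)*(I*l + 1)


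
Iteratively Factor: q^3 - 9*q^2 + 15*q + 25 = (q - 5)*(q^2 - 4*q - 5) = (q - 5)^2*(q + 1)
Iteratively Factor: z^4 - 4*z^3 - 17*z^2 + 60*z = (z + 4)*(z^3 - 8*z^2 + 15*z) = (z - 3)*(z + 4)*(z^2 - 5*z) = z*(z - 3)*(z + 4)*(z - 5)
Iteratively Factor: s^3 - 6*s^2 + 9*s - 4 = (s - 1)*(s^2 - 5*s + 4) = (s - 4)*(s - 1)*(s - 1)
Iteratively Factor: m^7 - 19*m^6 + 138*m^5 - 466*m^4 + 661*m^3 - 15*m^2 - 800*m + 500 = (m - 5)*(m^6 - 14*m^5 + 68*m^4 - 126*m^3 + 31*m^2 + 140*m - 100) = (m - 5)*(m - 1)*(m^5 - 13*m^4 + 55*m^3 - 71*m^2 - 40*m + 100) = (m - 5)*(m - 1)*(m + 1)*(m^4 - 14*m^3 + 69*m^2 - 140*m + 100) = (m - 5)*(m - 2)*(m - 1)*(m + 1)*(m^3 - 12*m^2 + 45*m - 50) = (m - 5)^2*(m - 2)*(m - 1)*(m + 1)*(m^2 - 7*m + 10) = (m - 5)^2*(m - 2)^2*(m - 1)*(m + 1)*(m - 5)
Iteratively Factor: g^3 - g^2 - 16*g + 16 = (g - 4)*(g^2 + 3*g - 4) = (g - 4)*(g - 1)*(g + 4)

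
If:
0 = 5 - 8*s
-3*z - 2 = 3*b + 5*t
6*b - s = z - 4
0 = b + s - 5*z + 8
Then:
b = -33/116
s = 5/8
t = -1427/1160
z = 387/232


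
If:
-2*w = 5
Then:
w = -5/2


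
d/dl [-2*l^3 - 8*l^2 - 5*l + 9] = -6*l^2 - 16*l - 5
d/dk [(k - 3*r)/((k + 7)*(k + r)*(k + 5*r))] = ((-k + 3*r)*(k + 7)*(k + r) + (-k + 3*r)*(k + 7)*(k + 5*r) + (-k + 3*r)*(k + r)*(k + 5*r) + (k + 7)*(k + r)*(k + 5*r))/((k + 7)^2*(k + r)^2*(k + 5*r)^2)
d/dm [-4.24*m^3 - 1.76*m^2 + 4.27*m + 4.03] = -12.72*m^2 - 3.52*m + 4.27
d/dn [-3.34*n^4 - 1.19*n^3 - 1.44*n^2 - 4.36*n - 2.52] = -13.36*n^3 - 3.57*n^2 - 2.88*n - 4.36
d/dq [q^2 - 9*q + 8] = 2*q - 9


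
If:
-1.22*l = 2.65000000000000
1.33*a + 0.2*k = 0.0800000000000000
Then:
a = 0.0601503759398496 - 0.150375939849624*k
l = -2.17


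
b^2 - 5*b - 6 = (b - 6)*(b + 1)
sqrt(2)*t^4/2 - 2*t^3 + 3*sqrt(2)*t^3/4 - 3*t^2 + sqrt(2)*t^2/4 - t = t*(t/2 + 1/2)*(t - 2*sqrt(2))*(sqrt(2)*t + sqrt(2)/2)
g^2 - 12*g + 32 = (g - 8)*(g - 4)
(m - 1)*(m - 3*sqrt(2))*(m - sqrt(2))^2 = m^4 - 5*sqrt(2)*m^3 - m^3 + 5*sqrt(2)*m^2 + 14*m^2 - 14*m - 6*sqrt(2)*m + 6*sqrt(2)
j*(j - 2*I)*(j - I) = j^3 - 3*I*j^2 - 2*j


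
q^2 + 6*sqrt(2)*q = q*(q + 6*sqrt(2))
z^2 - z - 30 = (z - 6)*(z + 5)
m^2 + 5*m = m*(m + 5)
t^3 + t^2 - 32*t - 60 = (t - 6)*(t + 2)*(t + 5)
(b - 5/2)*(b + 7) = b^2 + 9*b/2 - 35/2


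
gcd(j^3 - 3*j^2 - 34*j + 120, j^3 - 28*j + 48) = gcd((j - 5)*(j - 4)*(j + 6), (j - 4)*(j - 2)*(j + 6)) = j^2 + 2*j - 24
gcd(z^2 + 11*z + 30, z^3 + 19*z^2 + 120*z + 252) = z + 6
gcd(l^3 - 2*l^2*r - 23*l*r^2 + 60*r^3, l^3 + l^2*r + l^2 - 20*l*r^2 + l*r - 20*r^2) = -l^2 - l*r + 20*r^2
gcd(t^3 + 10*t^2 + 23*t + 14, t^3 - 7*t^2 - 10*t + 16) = t + 2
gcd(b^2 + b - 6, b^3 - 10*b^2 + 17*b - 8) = 1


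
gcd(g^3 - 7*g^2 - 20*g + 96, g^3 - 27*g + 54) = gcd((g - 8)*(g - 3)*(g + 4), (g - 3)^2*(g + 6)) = g - 3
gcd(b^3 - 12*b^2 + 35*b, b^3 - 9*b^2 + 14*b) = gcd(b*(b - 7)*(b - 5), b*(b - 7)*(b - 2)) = b^2 - 7*b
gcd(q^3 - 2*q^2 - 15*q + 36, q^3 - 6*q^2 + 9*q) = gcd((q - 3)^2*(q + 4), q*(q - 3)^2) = q^2 - 6*q + 9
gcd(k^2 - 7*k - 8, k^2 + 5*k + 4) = k + 1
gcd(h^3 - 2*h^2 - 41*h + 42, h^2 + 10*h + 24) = h + 6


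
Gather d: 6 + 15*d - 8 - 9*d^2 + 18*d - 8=-9*d^2 + 33*d - 10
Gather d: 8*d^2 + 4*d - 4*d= 8*d^2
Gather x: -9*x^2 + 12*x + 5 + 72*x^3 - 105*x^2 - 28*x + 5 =72*x^3 - 114*x^2 - 16*x + 10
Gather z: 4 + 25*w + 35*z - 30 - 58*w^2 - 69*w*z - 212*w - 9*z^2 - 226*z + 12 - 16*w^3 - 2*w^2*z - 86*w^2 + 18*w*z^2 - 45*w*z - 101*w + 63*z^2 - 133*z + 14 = -16*w^3 - 144*w^2 - 288*w + z^2*(18*w + 54) + z*(-2*w^2 - 114*w - 324)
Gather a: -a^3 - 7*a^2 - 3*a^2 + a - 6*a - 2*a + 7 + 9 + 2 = -a^3 - 10*a^2 - 7*a + 18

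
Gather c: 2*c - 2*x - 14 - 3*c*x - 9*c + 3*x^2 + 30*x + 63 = c*(-3*x - 7) + 3*x^2 + 28*x + 49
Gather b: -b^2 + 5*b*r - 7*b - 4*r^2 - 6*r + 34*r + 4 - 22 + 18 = -b^2 + b*(5*r - 7) - 4*r^2 + 28*r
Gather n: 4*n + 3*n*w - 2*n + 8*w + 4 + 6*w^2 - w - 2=n*(3*w + 2) + 6*w^2 + 7*w + 2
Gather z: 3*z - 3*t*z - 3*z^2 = -3*z^2 + z*(3 - 3*t)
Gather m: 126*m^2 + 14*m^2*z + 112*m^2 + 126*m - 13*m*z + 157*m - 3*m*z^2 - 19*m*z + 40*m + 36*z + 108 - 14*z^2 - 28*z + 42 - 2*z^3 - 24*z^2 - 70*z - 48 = m^2*(14*z + 238) + m*(-3*z^2 - 32*z + 323) - 2*z^3 - 38*z^2 - 62*z + 102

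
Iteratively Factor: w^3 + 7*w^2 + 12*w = (w)*(w^2 + 7*w + 12) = w*(w + 3)*(w + 4)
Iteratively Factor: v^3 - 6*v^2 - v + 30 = (v + 2)*(v^2 - 8*v + 15) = (v - 5)*(v + 2)*(v - 3)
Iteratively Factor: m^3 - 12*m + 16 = (m + 4)*(m^2 - 4*m + 4) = (m - 2)*(m + 4)*(m - 2)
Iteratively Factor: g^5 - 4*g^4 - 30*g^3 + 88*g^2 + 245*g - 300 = (g - 5)*(g^4 + g^3 - 25*g^2 - 37*g + 60) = (g - 5)^2*(g^3 + 6*g^2 + 5*g - 12) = (g - 5)^2*(g + 4)*(g^2 + 2*g - 3) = (g - 5)^2*(g - 1)*(g + 4)*(g + 3)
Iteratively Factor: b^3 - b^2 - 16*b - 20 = (b + 2)*(b^2 - 3*b - 10) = (b - 5)*(b + 2)*(b + 2)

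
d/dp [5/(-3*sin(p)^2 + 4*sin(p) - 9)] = 10*(3*sin(p) - 2)*cos(p)/(3*sin(p)^2 - 4*sin(p) + 9)^2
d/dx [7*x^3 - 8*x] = 21*x^2 - 8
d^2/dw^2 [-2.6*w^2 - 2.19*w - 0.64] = -5.20000000000000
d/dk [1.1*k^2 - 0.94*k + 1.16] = 2.2*k - 0.94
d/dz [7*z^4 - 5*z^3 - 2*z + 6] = 28*z^3 - 15*z^2 - 2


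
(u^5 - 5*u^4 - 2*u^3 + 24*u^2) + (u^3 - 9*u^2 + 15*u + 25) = u^5 - 5*u^4 - u^3 + 15*u^2 + 15*u + 25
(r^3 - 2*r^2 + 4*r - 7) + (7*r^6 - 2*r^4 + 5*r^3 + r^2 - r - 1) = 7*r^6 - 2*r^4 + 6*r^3 - r^2 + 3*r - 8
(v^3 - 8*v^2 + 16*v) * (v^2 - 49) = v^5 - 8*v^4 - 33*v^3 + 392*v^2 - 784*v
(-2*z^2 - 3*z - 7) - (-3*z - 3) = -2*z^2 - 4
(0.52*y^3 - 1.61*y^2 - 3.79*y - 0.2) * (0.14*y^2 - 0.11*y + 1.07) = 0.0728*y^5 - 0.2826*y^4 + 0.2029*y^3 - 1.3338*y^2 - 4.0333*y - 0.214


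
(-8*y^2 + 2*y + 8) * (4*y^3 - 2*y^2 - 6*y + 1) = -32*y^5 + 24*y^4 + 76*y^3 - 36*y^2 - 46*y + 8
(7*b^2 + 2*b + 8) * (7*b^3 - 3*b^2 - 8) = 49*b^5 - 7*b^4 + 50*b^3 - 80*b^2 - 16*b - 64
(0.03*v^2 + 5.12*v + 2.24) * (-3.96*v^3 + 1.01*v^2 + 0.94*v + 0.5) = -0.1188*v^5 - 20.2449*v^4 - 3.671*v^3 + 7.0902*v^2 + 4.6656*v + 1.12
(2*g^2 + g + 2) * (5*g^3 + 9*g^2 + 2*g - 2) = 10*g^5 + 23*g^4 + 23*g^3 + 16*g^2 + 2*g - 4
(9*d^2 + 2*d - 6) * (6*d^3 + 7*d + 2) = 54*d^5 + 12*d^4 + 27*d^3 + 32*d^2 - 38*d - 12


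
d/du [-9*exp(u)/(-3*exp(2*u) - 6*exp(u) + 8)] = (-27*exp(2*u) - 72)*exp(u)/(9*exp(4*u) + 36*exp(3*u) - 12*exp(2*u) - 96*exp(u) + 64)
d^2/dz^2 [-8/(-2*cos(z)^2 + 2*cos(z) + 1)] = 16*(8*sin(z)^4 - 10*sin(z)^2 + 13*cos(z)/2 - 3*cos(3*z)/2 - 4)/(2*sin(z)^2 + 2*cos(z) - 1)^3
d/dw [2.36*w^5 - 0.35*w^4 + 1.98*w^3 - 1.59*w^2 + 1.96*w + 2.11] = 11.8*w^4 - 1.4*w^3 + 5.94*w^2 - 3.18*w + 1.96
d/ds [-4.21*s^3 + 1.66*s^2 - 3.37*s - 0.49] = -12.63*s^2 + 3.32*s - 3.37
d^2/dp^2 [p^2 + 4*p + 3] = 2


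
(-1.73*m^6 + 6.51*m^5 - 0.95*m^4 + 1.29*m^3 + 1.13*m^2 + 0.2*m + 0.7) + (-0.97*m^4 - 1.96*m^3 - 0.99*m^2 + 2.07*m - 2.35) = -1.73*m^6 + 6.51*m^5 - 1.92*m^4 - 0.67*m^3 + 0.14*m^2 + 2.27*m - 1.65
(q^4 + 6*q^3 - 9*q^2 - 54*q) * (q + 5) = q^5 + 11*q^4 + 21*q^3 - 99*q^2 - 270*q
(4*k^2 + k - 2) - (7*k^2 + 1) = -3*k^2 + k - 3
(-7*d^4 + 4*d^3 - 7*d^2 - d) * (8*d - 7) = -56*d^5 + 81*d^4 - 84*d^3 + 41*d^2 + 7*d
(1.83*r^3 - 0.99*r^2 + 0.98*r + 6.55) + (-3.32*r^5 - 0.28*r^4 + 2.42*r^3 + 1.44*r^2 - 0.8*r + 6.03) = -3.32*r^5 - 0.28*r^4 + 4.25*r^3 + 0.45*r^2 + 0.18*r + 12.58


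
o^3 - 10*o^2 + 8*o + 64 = (o - 8)*(o - 4)*(o + 2)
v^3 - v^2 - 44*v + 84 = (v - 6)*(v - 2)*(v + 7)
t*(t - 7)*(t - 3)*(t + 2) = t^4 - 8*t^3 + t^2 + 42*t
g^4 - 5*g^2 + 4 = (g - 2)*(g - 1)*(g + 1)*(g + 2)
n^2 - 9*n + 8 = (n - 8)*(n - 1)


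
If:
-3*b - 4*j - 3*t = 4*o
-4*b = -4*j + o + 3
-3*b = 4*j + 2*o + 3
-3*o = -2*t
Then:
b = -96/91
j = -69/364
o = 6/13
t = 9/13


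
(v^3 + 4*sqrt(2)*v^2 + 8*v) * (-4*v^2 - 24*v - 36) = -4*v^5 - 24*v^4 - 16*sqrt(2)*v^4 - 96*sqrt(2)*v^3 - 68*v^3 - 144*sqrt(2)*v^2 - 192*v^2 - 288*v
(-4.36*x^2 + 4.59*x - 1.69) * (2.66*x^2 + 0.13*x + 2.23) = -11.5976*x^4 + 11.6426*x^3 - 13.6215*x^2 + 10.016*x - 3.7687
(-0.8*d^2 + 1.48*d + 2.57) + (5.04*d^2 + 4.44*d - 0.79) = 4.24*d^2 + 5.92*d + 1.78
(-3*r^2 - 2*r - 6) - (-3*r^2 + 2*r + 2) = -4*r - 8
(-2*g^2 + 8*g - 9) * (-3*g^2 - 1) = 6*g^4 - 24*g^3 + 29*g^2 - 8*g + 9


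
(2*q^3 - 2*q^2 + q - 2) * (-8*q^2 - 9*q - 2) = -16*q^5 - 2*q^4 + 6*q^3 + 11*q^2 + 16*q + 4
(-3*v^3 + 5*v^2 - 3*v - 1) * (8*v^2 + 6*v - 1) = -24*v^5 + 22*v^4 + 9*v^3 - 31*v^2 - 3*v + 1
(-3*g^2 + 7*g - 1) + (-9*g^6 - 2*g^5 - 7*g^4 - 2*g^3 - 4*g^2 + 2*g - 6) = -9*g^6 - 2*g^5 - 7*g^4 - 2*g^3 - 7*g^2 + 9*g - 7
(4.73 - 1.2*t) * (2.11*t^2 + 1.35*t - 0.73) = -2.532*t^3 + 8.3603*t^2 + 7.2615*t - 3.4529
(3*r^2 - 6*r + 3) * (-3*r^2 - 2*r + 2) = -9*r^4 + 12*r^3 + 9*r^2 - 18*r + 6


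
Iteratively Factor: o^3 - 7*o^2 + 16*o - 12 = (o - 3)*(o^2 - 4*o + 4) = (o - 3)*(o - 2)*(o - 2)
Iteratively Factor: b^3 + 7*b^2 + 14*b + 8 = (b + 2)*(b^2 + 5*b + 4) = (b + 1)*(b + 2)*(b + 4)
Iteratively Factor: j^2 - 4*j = (j)*(j - 4)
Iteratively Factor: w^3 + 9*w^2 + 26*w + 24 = (w + 3)*(w^2 + 6*w + 8) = (w + 2)*(w + 3)*(w + 4)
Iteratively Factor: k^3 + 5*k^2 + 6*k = (k + 2)*(k^2 + 3*k) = k*(k + 2)*(k + 3)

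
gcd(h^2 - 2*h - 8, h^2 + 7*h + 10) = h + 2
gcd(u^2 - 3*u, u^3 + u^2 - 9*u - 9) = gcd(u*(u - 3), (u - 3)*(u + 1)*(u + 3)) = u - 3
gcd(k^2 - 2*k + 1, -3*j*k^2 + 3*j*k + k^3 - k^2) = k - 1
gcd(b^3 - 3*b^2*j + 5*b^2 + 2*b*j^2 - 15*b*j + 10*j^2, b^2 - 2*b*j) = b - 2*j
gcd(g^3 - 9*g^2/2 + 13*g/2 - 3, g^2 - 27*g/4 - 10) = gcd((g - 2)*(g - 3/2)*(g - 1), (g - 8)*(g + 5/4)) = 1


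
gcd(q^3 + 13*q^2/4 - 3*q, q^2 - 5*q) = q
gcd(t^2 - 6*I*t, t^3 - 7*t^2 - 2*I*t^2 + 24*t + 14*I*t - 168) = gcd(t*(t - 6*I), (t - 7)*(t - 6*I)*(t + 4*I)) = t - 6*I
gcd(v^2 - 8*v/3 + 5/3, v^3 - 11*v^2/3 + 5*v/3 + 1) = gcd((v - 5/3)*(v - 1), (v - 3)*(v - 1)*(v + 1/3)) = v - 1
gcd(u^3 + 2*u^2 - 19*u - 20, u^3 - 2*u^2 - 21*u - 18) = u + 1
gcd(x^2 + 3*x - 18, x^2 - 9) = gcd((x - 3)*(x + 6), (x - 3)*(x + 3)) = x - 3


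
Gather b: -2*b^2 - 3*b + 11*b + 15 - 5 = -2*b^2 + 8*b + 10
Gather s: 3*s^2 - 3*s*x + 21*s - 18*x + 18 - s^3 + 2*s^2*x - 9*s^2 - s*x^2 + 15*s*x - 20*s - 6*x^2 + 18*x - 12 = -s^3 + s^2*(2*x - 6) + s*(-x^2 + 12*x + 1) - 6*x^2 + 6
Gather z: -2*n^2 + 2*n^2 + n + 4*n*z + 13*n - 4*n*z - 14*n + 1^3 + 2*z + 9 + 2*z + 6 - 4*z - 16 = 0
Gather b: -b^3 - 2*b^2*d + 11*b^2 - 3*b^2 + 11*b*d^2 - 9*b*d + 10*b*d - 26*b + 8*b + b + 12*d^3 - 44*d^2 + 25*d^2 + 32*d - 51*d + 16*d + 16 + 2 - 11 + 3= -b^3 + b^2*(8 - 2*d) + b*(11*d^2 + d - 17) + 12*d^3 - 19*d^2 - 3*d + 10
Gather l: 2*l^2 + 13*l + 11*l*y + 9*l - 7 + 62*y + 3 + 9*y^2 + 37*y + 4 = 2*l^2 + l*(11*y + 22) + 9*y^2 + 99*y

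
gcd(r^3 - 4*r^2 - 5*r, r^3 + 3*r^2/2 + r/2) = r^2 + r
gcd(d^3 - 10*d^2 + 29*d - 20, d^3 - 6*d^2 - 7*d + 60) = d^2 - 9*d + 20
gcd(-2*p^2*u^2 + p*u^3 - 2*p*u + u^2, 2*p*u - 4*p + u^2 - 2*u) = 1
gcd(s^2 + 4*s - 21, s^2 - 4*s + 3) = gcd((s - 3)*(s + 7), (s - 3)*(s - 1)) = s - 3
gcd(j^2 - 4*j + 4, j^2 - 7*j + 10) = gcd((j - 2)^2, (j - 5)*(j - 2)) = j - 2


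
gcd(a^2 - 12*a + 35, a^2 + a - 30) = a - 5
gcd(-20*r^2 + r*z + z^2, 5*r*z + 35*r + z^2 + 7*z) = 5*r + z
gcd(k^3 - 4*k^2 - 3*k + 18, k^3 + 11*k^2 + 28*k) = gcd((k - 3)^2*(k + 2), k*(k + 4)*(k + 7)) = 1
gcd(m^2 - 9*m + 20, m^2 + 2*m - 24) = m - 4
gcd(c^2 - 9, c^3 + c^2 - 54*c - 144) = c + 3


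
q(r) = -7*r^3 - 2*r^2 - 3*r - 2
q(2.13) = -85.11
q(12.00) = -12422.00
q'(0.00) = -3.00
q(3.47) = -328.97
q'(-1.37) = -36.93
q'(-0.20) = -3.04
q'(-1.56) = -47.87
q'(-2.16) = -92.34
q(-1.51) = 22.07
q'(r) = -21*r^2 - 4*r - 3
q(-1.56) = 24.39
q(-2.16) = 65.69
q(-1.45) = 19.49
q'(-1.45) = -41.35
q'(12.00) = -3075.00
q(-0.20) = -1.42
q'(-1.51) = -44.84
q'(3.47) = -269.74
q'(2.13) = -106.79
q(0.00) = -2.00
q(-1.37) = 16.36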